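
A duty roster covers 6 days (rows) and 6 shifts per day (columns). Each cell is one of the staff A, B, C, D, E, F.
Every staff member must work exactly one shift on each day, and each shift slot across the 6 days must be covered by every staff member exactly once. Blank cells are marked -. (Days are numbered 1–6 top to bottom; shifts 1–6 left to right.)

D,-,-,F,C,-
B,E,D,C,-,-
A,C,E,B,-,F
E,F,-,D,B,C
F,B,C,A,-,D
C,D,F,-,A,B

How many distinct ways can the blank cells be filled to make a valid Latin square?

Day 1, shift 2: eliminating its day and shift leaves {A}.
Day 1, shift 3: eliminating its day and shift leaves {A, B}.
Day 1, shift 6: eliminating its day and shift leaves {A, E}.
Day 2, shift 5: eliminating its day and shift leaves {F}.
Day 2, shift 6: eliminating its day and shift leaves {A}.
Day 3, shift 5: eliminating its day and shift leaves {D}.
Day 4, shift 3: eliminating its day and shift leaves {A}.
Day 5, shift 5: eliminating its day and shift leaves {E}.
Day 6, shift 4: eliminating its day and shift leaves {E}.
Only one assignment across all blanks avoids any day or shift repeat, giving 1 completion.

1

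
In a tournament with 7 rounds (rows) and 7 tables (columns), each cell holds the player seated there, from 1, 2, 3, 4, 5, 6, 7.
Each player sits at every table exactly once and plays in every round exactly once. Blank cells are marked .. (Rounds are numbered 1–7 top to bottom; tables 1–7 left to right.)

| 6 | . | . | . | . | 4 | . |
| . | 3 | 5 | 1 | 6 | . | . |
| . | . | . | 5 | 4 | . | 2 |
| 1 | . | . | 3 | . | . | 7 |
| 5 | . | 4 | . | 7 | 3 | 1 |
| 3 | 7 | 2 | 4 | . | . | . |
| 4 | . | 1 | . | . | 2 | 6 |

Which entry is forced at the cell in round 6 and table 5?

Round 2, table 6: round 2 has {1, 3, 5, 6} and table 6 has {2, 3, 4}, leaving only 7.
Round 2, table 1: round 2 has {1, 3, 5, 6, 7} and table 1 has {1, 3, 4, 5, 6}, leaving only 2.
Round 2, table 7: round 2 has {1, 2, 3, 5, 6, 7} and table 7 has {1, 2, 6, 7}, leaving only 4.
Round 3, table 1: round 3 has {2, 4, 5} and table 1 has {1, 2, 3, 4, 5, 6}, leaving only 7.
Round 4, table 3: round 4 has {1, 3, 7} and table 3 has {1, 2, 4, 5}, leaving only 6.
Round 3, table 3: round 3 has {2, 4, 5, 7} and table 3 has {1, 2, 4, 5, 6}, leaving only 3.
Round 1, table 3: round 1 has {4, 6} and table 3 has {1, 2, 3, 4, 5, 6}, leaving only 7.
Round 1, table 4: round 1 has {4, 6, 7} and table 4 has {1, 3, 4, 5}, leaving only 2.
Round 4, table 6: round 4 has {1, 3, 6, 7} and table 6 has {2, 3, 4, 7}, leaving only 5.
Round 4, table 5: round 4 has {1, 3, 5, 6, 7} and table 5 has {4, 6, 7}, leaving only 2.
Round 4, table 2: round 4 has {1, 2, 3, 5, 6, 7} and table 2 has {3, 7}, leaving only 4.
Round 5, table 4: round 5 has {1, 3, 4, 5, 7} and table 4 has {1, 2, 3, 4, 5}, leaving only 6.
Round 5, table 2: round 5 has {1, 3, 4, 5, 6, 7} and table 2 has {3, 4, 7}, leaving only 2.
Round 6, table 7: round 6 has {2, 3, 4, 7} and table 7 has {1, 2, 4, 6, 7}, leaving only 5.
Round 6 already has {2, 3, 4, 5, 7} and table 5 already has {2, 4, 6, 7}, so round 6, table 5 must be 1.

1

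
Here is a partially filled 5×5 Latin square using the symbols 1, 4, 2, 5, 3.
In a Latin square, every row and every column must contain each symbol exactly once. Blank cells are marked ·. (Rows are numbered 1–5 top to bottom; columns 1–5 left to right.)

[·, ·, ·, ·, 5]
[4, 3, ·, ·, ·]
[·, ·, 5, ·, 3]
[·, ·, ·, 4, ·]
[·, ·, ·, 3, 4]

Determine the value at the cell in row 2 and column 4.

5

Row 2, column 4 is narrowed to {1, 2, 5}.
If it were 1, then row 3, column 4 would be left with no valid symbol.
If it were 2, then row 3, column 4 would be left with no valid symbol.
So row 2, column 4 must be 5.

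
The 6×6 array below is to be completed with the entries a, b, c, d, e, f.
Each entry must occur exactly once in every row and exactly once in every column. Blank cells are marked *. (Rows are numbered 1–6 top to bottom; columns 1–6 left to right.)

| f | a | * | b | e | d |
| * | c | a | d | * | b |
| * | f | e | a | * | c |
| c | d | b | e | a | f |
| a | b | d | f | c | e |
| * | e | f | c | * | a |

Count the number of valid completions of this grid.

Row 1, column 3: eliminating its row and column leaves {c}.
Row 2, column 1: eliminating its row and column leaves {e}.
Row 2, column 5: eliminating its row and column leaves {f}.
Row 3, column 1: eliminating its row and column leaves {b, d}.
Row 3, column 5: eliminating its row and column leaves {b, d}.
Row 6, column 1: eliminating its row and column leaves {b, d}.
Row 6, column 5: eliminating its row and column leaves {b, d}.
Enumerating the assignments across these blanks that avoid any row or column repeat gives 2 completions.

2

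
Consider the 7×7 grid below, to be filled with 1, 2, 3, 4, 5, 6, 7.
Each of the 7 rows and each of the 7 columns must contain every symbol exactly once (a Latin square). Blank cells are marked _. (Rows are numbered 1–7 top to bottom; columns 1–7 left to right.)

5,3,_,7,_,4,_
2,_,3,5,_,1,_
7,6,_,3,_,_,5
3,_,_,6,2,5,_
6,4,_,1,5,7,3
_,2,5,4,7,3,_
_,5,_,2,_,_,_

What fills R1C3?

Row 2, column 2: row 2 has {1, 2, 3, 5} and column 2 has {2, 3, 4, 5, 6}, leaving only 7.
Row 3, column 6: row 3 has {3, 5, 6, 7} and column 6 has {1, 3, 4, 5, 7}, leaving only 2.
Row 4, column 2: row 4 has {2, 3, 5, 6} and column 2 has {2, 3, 4, 5, 6, 7}, leaving only 1.
Row 5, column 3: row 5 has {1, 3, 4, 5, 6, 7} and column 3 has {3, 5}, leaving only 2.
Row 6, column 1: row 6 has {2, 3, 4, 5, 7} and column 1 has {2, 3, 5, 6, 7}, leaving only 1.
Row 6, column 7: row 6 has {1, 2, 3, 4, 5, 7} and column 7 has {3, 5}, leaving only 6.
Row 2, column 7: row 2 has {1, 2, 3, 5, 7} and column 7 has {3, 5, 6}, leaving only 4.
Row 2, column 5: row 2 has {1, 2, 3, 4, 5, 7} and column 5 has {2, 5, 7}, leaving only 6.
Row 1, column 5: row 1 has {3, 4, 5, 7} and column 5 has {2, 5, 6, 7}, leaving only 1.
Row 1 already has {1, 3, 4, 5, 7} and column 3 already has {2, 3, 5}, so row 1, column 3 must be 6.

6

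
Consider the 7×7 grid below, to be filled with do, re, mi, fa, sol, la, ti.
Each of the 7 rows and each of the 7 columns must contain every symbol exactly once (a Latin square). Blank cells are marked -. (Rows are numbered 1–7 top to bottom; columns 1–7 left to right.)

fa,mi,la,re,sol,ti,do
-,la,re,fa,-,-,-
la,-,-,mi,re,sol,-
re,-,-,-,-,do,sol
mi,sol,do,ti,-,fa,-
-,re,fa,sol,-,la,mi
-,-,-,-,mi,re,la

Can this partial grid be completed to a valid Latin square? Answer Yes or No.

No row or column among the givens repeats a symbol, and propagating forced cells runs into no contradiction.
One valid completion exists (for instance, fa mi la re sol ti do / sol la re fa do mi ti / la do ti mi re sol fa / re ti mi la fa do sol / mi sol do ti la fa re / do re fa sol ti la mi / ti fa sol do mi re la).

Yes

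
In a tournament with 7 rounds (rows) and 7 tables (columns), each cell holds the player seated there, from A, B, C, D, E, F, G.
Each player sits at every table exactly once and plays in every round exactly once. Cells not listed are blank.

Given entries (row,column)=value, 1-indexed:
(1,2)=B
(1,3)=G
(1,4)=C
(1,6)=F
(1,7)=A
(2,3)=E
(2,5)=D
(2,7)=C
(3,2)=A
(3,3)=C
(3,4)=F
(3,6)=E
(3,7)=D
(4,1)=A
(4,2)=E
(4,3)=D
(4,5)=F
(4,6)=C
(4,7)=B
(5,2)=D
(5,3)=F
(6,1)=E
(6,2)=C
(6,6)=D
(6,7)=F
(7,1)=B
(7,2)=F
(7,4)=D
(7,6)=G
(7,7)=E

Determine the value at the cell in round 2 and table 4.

Round 1, table 1: round 1 has {A, B, C, F, G} and table 1 has {A, B, E}, leaving only D.
Round 1, table 5: round 1 has {A, B, C, D, F, G} and table 5 has {D, F}, leaving only E.
Round 2, table 2: round 2 has {C, D, E} and table 2 has {A, B, C, D, E, F}, leaving only G.
Round 2, table 1: round 2 has {C, D, E, G} and table 1 has {A, B, D, E}, leaving only F.
Round 3, table 1: round 3 has {A, C, D, E, F} and table 1 has {A, B, D, E, F}, leaving only G.
Round 3, table 5: round 3 has {A, C, D, E, F, G} and table 5 has {D, E, F}, leaving only B.
Round 4, table 4: round 4 has {A, B, C, D, E, F} and table 4 has {C, D, F}, leaving only G.
Round 5, table 1: round 5 has {D, F} and table 1 has {A, B, D, E, F, G}, leaving only C.
Round 5, table 7: round 5 has {C, D, F} and table 7 has {A, B, C, D, E, F}, leaving only G.
Round 5, table 5: round 5 has {C, D, F, G} and table 5 has {B, D, E, F}, leaving only A.
Round 5, table 6: round 5 has {A, C, D, F, G} and table 6 has {C, D, E, F, G}, leaving only B.
Round 2, table 6: round 2 has {C, D, E, F, G} and table 6 has {B, C, D, E, F, G}, leaving only A.
Round 2 already has {A, C, D, E, F, G} and table 4 already has {C, D, F, G}, so round 2, table 4 must be B.

B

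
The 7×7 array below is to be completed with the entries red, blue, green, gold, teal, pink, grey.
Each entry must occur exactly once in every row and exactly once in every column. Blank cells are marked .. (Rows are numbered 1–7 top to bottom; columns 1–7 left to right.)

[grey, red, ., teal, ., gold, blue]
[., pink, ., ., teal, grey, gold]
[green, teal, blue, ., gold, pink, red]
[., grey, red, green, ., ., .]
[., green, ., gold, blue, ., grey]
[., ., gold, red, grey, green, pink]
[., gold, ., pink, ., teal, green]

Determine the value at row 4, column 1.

gold

Row 2, column 3: row 2 has {gold, teal, pink, grey} and column 3 has {red, blue, gold}, leaving only green.
Row 1, column 3: row 1 has {red, blue, gold, teal, grey} and column 3 has {red, blue, green, gold}, leaving only pink.
Row 1, column 5: row 1 has {red, blue, gold, teal, pink, grey} and column 5 has {blue, gold, teal, grey}, leaving only green.
Row 2, column 4: row 2 has {green, gold, teal, pink, grey} and column 4 has {red, green, gold, teal, pink}, leaving only blue.
Row 2, column 1: row 2 has {blue, green, gold, teal, pink, grey} and column 1 has {green, grey}, leaving only red.
Row 3, column 4: row 3 has {red, blue, green, gold, teal, pink} and column 4 has {red, blue, green, gold, teal, pink}, leaving only grey.
Row 4, column 5: row 4 has {red, green, grey} and column 5 has {blue, green, gold, teal, grey}, leaving only pink.
Row 4, column 6: row 4 has {red, green, pink, grey} and column 6 has {green, gold, teal, pink, grey}, leaving only blue.
Row 4, column 7: row 4 has {red, blue, green, pink, grey} and column 7 has {red, blue, green, gold, pink, grey}, leaving only teal.
Row 4 already has {red, blue, green, teal, pink, grey} and column 1 already has {red, green, grey}, so row 4, column 1 must be gold.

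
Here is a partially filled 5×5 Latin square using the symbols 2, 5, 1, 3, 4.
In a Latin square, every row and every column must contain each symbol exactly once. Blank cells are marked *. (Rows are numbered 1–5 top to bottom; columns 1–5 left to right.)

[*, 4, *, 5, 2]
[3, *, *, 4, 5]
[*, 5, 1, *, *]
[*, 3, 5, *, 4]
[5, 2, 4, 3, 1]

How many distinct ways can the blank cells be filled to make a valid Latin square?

Row 1, column 1: eliminating its row and column leaves {1}.
Row 1, column 3: eliminating its row and column leaves {3}.
Row 2, column 2: eliminating its row and column leaves {1}.
Row 2, column 3: eliminating its row and column leaves {2}.
Row 3, column 1: eliminating its row and column leaves {2, 4}.
Row 3, column 4: eliminating its row and column leaves {2}.
Row 3, column 5: eliminating its row and column leaves {3}.
Row 4, column 1: eliminating its row and column leaves {2, 1}.
Row 4, column 4: eliminating its row and column leaves {2, 1}.
Only one assignment across all blanks avoids any row or column repeat, giving 1 completion.

1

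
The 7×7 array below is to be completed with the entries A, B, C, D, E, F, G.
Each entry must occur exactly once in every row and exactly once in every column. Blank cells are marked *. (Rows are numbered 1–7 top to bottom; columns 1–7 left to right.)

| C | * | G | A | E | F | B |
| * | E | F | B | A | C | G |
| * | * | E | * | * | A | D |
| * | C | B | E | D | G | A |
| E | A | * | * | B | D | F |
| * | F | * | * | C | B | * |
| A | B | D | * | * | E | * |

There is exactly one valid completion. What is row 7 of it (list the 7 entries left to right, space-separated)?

A B D F G E C

Row 7, column 7: row 7 has {A, B, D, E} and column 7 has {A, B, D, F, G}, leaving only C.
Row 1, column 2: row 1 has {A, B, C, E, F, G} and column 2 has {A, B, C, E, F}, leaving only D.
Row 2, column 1: row 2 has {A, B, C, E, F, G} and column 1 has {A, C, E}, leaving only D.
Row 3, column 2: row 3 has {A, D, E} and column 2 has {A, B, C, D, E, F}, leaving only G.
Row 3, column 5: row 3 has {A, D, E, G} and column 5 has {A, B, C, D, E}, leaving only F.
Row 7, column 5: row 7 has {A, B, C, D, E} and column 5 has {A, B, C, D, E, F}, leaving only G.
Row 7, column 4: row 7 has {A, B, C, D, E, G} and column 4 has {A, B, E}, leaving only F.
So row 7 reads: A B D F G E C.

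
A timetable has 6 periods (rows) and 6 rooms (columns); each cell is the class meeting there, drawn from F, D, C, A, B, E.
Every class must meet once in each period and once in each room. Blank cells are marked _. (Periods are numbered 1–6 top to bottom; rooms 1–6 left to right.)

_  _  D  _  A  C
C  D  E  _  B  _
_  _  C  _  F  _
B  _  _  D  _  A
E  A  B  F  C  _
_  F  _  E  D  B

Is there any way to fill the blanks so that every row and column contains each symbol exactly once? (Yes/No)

Period 1, room 1: period 1 has {D, C, A} and room 1 has {C, B, E}, so it must be F.
Period 1, room 4: period 1 has {F, D, C, A} and room 4 has {F, D, E}, so it must be B.
Period 1, room 2: period 1 has {F, D, C, A, B} and room 2 has {F, D, A}, so it must be E.
Period 2, room 4: period 2 has {D, C, B, E} and room 4 has {F, D, B, E}, so it must be A.
Now period 3, room 4: period 3 together with room 4 already contain {F, D, C, A, B, E} — every symbol — so nothing can go there. The grid has no valid completion.

No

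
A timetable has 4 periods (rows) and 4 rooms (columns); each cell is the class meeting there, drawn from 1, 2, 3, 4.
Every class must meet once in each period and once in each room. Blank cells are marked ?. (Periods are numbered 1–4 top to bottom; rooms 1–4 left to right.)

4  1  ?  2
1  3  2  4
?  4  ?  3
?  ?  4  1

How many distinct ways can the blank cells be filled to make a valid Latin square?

Period 1, room 3: eliminating its period and room leaves {3}.
Period 3, room 1: eliminating its period and room leaves {2}.
Period 3, room 3: eliminating its period and room leaves {1}.
Period 4, room 1: eliminating its period and room leaves {2, 3}.
Period 4, room 2: eliminating its period and room leaves {2}.
Only one assignment across all blanks avoids any period or room repeat, giving 1 completion.

1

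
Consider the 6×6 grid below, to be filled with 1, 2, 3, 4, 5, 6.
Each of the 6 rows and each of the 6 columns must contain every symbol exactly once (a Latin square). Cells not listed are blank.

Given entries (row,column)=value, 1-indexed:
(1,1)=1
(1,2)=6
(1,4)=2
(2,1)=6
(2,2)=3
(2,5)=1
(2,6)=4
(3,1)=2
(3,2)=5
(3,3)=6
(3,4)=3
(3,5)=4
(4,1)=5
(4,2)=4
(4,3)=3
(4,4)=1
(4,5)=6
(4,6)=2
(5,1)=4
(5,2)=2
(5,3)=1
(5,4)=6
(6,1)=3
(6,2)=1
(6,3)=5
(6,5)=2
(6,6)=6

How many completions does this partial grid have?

Row 1, column 3: eliminating its row and column leaves {4}.
Row 1, column 5: eliminating its row and column leaves {3, 5}.
Row 1, column 6: eliminating its row and column leaves {3, 5}.
Row 2, column 3: eliminating its row and column leaves {2}.
Row 2, column 4: eliminating its row and column leaves {5}.
Row 3, column 6: eliminating its row and column leaves {1}.
Row 5, column 5: eliminating its row and column leaves {3, 5}.
Row 5, column 6: eliminating its row and column leaves {3, 5}.
Row 6, column 4: eliminating its row and column leaves {4}.
Enumerating the assignments across these blanks that avoid any row or column repeat gives 2 completions.

2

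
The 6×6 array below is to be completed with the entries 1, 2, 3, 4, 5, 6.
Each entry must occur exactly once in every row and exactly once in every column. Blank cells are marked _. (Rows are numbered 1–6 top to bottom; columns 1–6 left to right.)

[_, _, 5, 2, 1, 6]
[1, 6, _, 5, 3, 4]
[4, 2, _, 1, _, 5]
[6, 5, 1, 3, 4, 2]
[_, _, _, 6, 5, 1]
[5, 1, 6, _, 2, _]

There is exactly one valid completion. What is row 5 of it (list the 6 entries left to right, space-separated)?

2 3 4 6 5 1

Row 1, column 1: row 1 has {1, 2, 5, 6} and column 1 has {1, 4, 5, 6}, leaving only 3.
Row 5, column 1: row 5 has {1, 5, 6} and column 1 has {1, 3, 4, 5, 6}, leaving only 2.
Row 1, column 2: row 1 has {1, 2, 3, 5, 6} and column 2 has {1, 2, 5, 6}, leaving only 4.
Row 5, column 2: row 5 has {1, 2, 5, 6} and column 2 has {1, 2, 4, 5, 6}, leaving only 3.
Row 5, column 3: row 5 has {1, 2, 3, 5, 6} and column 3 has {1, 5, 6}, leaving only 4.
So row 5 reads: 2 3 4 6 5 1.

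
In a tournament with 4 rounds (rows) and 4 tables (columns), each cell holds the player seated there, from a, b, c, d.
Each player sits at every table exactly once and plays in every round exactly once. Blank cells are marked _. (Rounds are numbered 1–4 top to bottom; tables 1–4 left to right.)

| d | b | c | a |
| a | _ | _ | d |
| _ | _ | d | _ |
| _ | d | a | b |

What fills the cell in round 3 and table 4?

c

Round 3 already has {d} and table 4 already has {a, b, d}, so round 3, table 4 must be c.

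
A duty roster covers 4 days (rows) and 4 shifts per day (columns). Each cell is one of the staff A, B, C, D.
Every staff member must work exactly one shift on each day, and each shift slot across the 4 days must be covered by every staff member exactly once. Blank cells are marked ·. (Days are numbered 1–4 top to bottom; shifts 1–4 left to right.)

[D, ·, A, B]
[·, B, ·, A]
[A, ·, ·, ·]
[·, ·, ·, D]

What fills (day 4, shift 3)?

C

Day 1, shift 2: day 1 has {A, B, D} and shift 2 has {B}, leaving only C.
Day 2, shift 1: day 2 has {A, B} and shift 1 has {A, D}, leaving only C.
Day 2, shift 3: day 2 has {A, B, C} and shift 3 has {A}, leaving only D.
Day 3, shift 2: day 3 has {A} and shift 2 has {B, C}, leaving only D.
Day 3, shift 4: day 3 has {A, D} and shift 4 has {A, B, D}, leaving only C.
Day 3, shift 3: day 3 has {A, C, D} and shift 3 has {A, D}, leaving only B.
Day 4 already has {D} and shift 3 already has {A, B, D}, so day 4, shift 3 must be C.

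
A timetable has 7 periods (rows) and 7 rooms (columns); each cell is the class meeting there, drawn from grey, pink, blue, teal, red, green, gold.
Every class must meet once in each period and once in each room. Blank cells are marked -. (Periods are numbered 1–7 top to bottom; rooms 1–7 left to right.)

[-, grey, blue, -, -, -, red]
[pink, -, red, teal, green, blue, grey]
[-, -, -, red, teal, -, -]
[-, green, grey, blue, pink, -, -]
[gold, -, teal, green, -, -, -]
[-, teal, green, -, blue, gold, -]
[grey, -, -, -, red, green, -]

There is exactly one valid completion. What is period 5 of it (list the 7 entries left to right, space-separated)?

Period 5, room 5: period 5 has {teal, green, gold} and room 5 has {pink, blue, teal, red, green}, leaving only grey.
Period 1, room 5: period 1 has {grey, blue, red} and room 5 has {grey, pink, blue, teal, red, green}, leaving only gold.
Period 1, room 4: period 1 has {grey, blue, red, gold} and room 4 has {blue, teal, red, green}, leaving only pink.
Period 1, room 6: period 1 has {grey, pink, blue, red, gold} and room 6 has {blue, green, gold}, leaving only teal.
Period 1, room 1: period 1 has {grey, pink, blue, teal, red, gold} and room 1 has {grey, pink, gold}, leaving only green.
Period 2, room 2: period 2 has {grey, pink, blue, teal, red, green} and room 2 has {grey, teal, green}, leaving only gold.
Period 3, room 1: period 3 has {teal, red} and room 1 has {grey, pink, green, gold}, leaving only blue.
Period 3, room 2: period 3 has {blue, teal, red} and room 2 has {grey, teal, green, gold}, leaving only pink.
Period 3, room 3: period 3 has {pink, blue, teal, red} and room 3 has {grey, blue, teal, red, green}, leaving only gold.
Period 3, room 6: period 3 has {pink, blue, teal, red, gold} and room 6 has {blue, teal, green, gold}, leaving only grey.
Period 3, room 7: period 3 has {grey, pink, blue, teal, red, gold} and room 7 has {grey, red}, leaving only green.
Period 4, room 6: period 4 has {grey, pink, blue, green} and room 6 has {grey, blue, teal, green, gold}, leaving only red.
Period 5, room 6: period 5 has {grey, teal, green, gold} and room 6 has {grey, blue, teal, red, green, gold}, leaving only pink.
Period 5, room 7: period 5 has {grey, pink, teal, green, gold} and room 7 has {grey, red, green}, leaving only blue.
Period 5, room 2: period 5 has {grey, pink, blue, teal, green, gold} and room 2 has {grey, pink, teal, green, gold}, leaving only red.
So period 5 reads: gold red teal green grey pink blue.

gold red teal green grey pink blue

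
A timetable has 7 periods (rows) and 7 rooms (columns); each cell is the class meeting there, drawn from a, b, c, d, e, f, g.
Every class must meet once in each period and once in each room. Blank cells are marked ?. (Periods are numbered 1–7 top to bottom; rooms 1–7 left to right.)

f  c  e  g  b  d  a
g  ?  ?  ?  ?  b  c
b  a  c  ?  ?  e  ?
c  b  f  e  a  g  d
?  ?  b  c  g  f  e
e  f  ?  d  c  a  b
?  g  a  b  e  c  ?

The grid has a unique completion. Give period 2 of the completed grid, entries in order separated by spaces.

g e d a f b c

Period 2, room 3: period 2 has {b, c, g} and room 3 has {a, b, c, e, f}, leaving only d.
Period 2, room 2: period 2 has {b, c, d, g} and room 2 has {a, b, c, f, g}, leaving only e.
Period 2, room 5: period 2 has {b, c, d, e, g} and room 5 has {a, b, c, e, g}, leaving only f.
Period 2, room 4: period 2 has {b, c, d, e, f, g} and room 4 has {b, c, d, e, g}, leaving only a.
So period 2 reads: g e d a f b c.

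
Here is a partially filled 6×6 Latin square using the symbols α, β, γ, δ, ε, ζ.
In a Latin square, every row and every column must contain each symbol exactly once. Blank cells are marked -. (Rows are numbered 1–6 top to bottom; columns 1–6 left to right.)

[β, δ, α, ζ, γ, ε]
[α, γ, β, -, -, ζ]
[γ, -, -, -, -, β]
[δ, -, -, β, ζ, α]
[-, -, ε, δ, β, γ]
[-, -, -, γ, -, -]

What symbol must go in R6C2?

β

Row 2, column 4: row 2 has {α, β, γ, ζ} and column 4 has {β, γ, δ, ζ}, leaving only ε.
Row 2, column 5: row 2 has {α, β, γ, ε, ζ} and column 5 has {β, γ, ζ}, leaving only δ.
Row 3, column 4: row 3 has {β, γ} and column 4 has {β, γ, δ, ε, ζ}, leaving only α.
Row 3, column 5: row 3 has {α, β, γ} and column 5 has {β, γ, δ, ζ}, leaving only ε.
Row 3, column 2: row 3 has {α, β, γ, ε} and column 2 has {γ, δ}, leaving only ζ.
Row 3, column 3: row 3 has {α, β, γ, ε, ζ} and column 3 has {α, β, ε}, leaving only δ.
Row 4, column 2: row 4 has {α, β, δ, ζ} and column 2 has {γ, δ, ζ}, leaving only ε.
Row 4, column 3: row 4 has {α, β, δ, ε, ζ} and column 3 has {α, β, δ, ε}, leaving only γ.
Row 5, column 1: row 5 has {β, γ, δ, ε} and column 1 has {α, β, γ, δ}, leaving only ζ.
Row 5, column 2: row 5 has {β, γ, δ, ε, ζ} and column 2 has {γ, δ, ε, ζ}, leaving only α.
Row 6 already has {γ} and column 2 already has {α, γ, δ, ε, ζ}, so row 6, column 2 must be β.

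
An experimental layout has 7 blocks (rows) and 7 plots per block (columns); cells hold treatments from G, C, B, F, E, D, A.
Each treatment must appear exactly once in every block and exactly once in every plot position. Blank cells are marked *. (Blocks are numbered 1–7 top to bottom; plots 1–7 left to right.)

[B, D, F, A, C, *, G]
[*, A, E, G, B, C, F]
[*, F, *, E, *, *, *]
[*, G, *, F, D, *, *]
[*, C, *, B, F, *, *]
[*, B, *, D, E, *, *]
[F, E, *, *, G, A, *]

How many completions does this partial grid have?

Block 1, plot 6: eliminating its block and plot leaves {E}.
Block 2, plot 1: eliminating its block and plot leaves {D}.
Block 3, plot 1: eliminating its block and plot leaves {G, C, D, A}.
Block 3, plot 3: eliminating its block and plot leaves {G, C, B, D, A}.
Block 3, plot 5: eliminating its block and plot leaves {A}.
Block 3, plot 6: eliminating its block and plot leaves {G, B, D}.
Block 3, plot 7: eliminating its block and plot leaves {C, B, D, A}.
Block 4, plot 1: eliminating its block and plot leaves {C, E, A}.
Block 4, plot 3: eliminating its block and plot leaves {C, B, A}.
Block 4, plot 6: eliminating its block and plot leaves {B, E}.
Block 4, plot 7: eliminating its block and plot leaves {C, B, E, A}.
Block 5, plot 1: eliminating its block and plot leaves {G, E, D, A}.
Block 5, plot 3: eliminating its block and plot leaves {G, D, A}.
Block 5, plot 6: eliminating its block and plot leaves {G, E, D}.
Block 5, plot 7: eliminating its block and plot leaves {E, D, A}.
Block 6, plot 1: eliminating its block and plot leaves {G, C, A}.
Block 6, plot 3: eliminating its block and plot leaves {G, C, A}.
Block 6, plot 6: eliminating its block and plot leaves {G, F}.
Block 6, plot 7: eliminating its block and plot leaves {C, A}.
Block 7, plot 3: eliminating its block and plot leaves {C, B, D}.
Block 7, plot 4: eliminating its block and plot leaves {C}.
Block 7, plot 7: eliminating its block and plot leaves {C, B, D}.
Enumerating the assignments across these blanks that avoid any block or plot repeat gives 14 completions.

14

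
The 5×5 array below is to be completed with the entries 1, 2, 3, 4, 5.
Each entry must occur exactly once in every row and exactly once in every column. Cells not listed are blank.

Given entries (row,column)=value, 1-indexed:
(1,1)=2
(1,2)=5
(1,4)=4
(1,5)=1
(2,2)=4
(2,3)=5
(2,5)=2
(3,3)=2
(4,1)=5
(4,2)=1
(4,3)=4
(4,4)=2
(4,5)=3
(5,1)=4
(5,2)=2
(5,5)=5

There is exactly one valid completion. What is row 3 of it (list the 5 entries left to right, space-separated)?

Row 3, column 2: row 3 has {2} and column 2 has {1, 2, 4, 5}, leaving only 3.
Row 3, column 1: row 3 has {2, 3} and column 1 has {2, 4, 5}, leaving only 1.
Row 3, column 4: row 3 has {1, 2, 3} and column 4 has {2, 4}, leaving only 5.
Row 3, column 5: row 3 has {1, 2, 3, 5} and column 5 has {1, 2, 3, 5}, leaving only 4.
So row 3 reads: 1 3 2 5 4.

1 3 2 5 4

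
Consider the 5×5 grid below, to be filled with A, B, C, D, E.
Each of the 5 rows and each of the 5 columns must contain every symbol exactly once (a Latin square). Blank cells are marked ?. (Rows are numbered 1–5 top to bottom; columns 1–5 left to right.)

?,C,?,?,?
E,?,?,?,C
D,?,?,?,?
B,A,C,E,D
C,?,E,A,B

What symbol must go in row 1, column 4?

Row 1, column 1: row 1 has {C} and column 1 has {B, C, D, E}, leaving only A.
Row 1, column 5: row 1 has {A, C} and column 5 has {B, C, D}, leaving only E.
Row 3, column 5: row 3 has {D} and column 5 has {B, C, D, E}, leaving only A.
Row 3, column 3: row 3 has {A, D} and column 3 has {C, E}, leaving only B.
Row 1, column 3: row 1 has {A, C, E} and column 3 has {B, C, E}, leaving only D.
Row 1 already has {A, C, D, E} and column 4 already has {A, E}, so row 1, column 4 must be B.

B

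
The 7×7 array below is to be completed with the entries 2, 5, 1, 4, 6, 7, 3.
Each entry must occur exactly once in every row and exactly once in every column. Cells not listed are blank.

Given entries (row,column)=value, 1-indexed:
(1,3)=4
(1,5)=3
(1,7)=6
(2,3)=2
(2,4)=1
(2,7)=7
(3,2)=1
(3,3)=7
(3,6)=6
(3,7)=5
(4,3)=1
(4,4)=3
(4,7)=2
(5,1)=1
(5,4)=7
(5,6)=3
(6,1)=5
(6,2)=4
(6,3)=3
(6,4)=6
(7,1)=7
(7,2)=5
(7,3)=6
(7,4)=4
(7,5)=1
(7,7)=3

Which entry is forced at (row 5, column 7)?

Row 5 already has {1, 7, 3} and column 7 already has {2, 5, 6, 7, 3}, so row 5, column 7 must be 4.

4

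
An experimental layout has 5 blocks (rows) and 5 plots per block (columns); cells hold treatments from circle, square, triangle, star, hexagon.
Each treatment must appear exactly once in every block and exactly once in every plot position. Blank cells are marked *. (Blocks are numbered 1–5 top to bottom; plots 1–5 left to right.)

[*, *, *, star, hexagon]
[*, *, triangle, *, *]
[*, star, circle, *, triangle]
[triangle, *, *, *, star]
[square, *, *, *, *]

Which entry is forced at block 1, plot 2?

Block 1, plot 1: block 1 has {star, hexagon} and plot 1 has {square, triangle}, leaving only circle.
Block 1, plot 3: block 1 has {circle, star, hexagon} and plot 3 has {circle, triangle}, leaving only square.
Block 1 already has {circle, square, star, hexagon} and plot 2 already has {star}, so block 1, plot 2 must be triangle.

triangle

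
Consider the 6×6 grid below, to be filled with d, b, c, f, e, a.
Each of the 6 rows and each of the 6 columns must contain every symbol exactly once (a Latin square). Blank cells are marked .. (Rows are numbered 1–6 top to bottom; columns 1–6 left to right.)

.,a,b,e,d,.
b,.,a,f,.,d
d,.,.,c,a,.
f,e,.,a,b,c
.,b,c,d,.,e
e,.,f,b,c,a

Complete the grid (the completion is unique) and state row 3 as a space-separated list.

d f e c a b

Row 3, column 2: row 3 has {d, c, a} and column 2 has {b, e, a}, leaving only f.
Row 3, column 3: row 3 has {d, c, f, a} and column 3 has {b, c, f, a}, leaving only e.
Row 3, column 6: row 3 has {d, c, f, e, a} and column 6 has {d, c, e, a}, leaving only b.
So row 3 reads: d f e c a b.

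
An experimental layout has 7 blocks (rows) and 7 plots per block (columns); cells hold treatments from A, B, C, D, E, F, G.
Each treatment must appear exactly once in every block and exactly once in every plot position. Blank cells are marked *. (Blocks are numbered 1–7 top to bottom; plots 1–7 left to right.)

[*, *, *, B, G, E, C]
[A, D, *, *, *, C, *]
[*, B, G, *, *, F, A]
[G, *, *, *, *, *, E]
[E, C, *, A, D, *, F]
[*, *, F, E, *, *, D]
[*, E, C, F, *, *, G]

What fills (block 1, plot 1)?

F

Block 2, plot 4: block 2 has {A, C, D} and plot 4 has {A, B, E, F}, leaving only G.
Block 2, plot 7: block 2 has {A, C, D, G} and plot 7 has {A, C, D, E, F, G}, leaving only B.
Block 2, plot 3: block 2 has {A, B, C, D, G} and plot 3 has {C, F, G}, leaving only E.
Block 2, plot 5: block 2 has {A, B, C, D, E, G} and plot 5 has {D, G}, leaving only F.
Block 5, plot 3: block 5 has {A, C, D, E, F} and plot 3 has {C, E, F, G}, leaving only B.
Block 5, plot 6: block 5 has {A, B, C, D, E, F} and plot 6 has {C, E, F}, leaving only G.
Block 1, plot 1 is narrowed to {D, F}.
If it were D, then block 4, plot 6 would be left with no valid symbol.
So block 1, plot 1 must be F.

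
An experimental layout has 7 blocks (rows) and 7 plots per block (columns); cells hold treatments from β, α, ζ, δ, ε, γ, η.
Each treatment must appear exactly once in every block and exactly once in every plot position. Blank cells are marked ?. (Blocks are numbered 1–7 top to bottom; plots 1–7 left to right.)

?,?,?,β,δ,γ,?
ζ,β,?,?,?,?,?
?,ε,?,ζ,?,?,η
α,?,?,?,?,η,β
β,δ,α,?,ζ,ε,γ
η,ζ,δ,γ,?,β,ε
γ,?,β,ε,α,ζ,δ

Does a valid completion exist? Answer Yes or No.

No

Block 6, plot 5: block 6 together with plot 5 already contain {β, α, ζ, δ, ε, γ, η} — every symbol — so nothing can go there. The grid has no valid completion.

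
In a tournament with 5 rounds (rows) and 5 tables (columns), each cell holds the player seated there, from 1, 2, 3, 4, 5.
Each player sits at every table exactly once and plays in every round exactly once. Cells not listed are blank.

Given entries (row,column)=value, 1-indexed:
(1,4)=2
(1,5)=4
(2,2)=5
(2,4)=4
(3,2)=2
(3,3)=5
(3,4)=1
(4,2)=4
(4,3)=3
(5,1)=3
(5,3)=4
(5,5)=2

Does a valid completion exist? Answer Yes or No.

Round 1, table 3: round 1 has {2, 4} and table 3 has {3, 4, 5}, so it must be 1.
Round 1, table 1: round 1 has {1, 2, 4} and table 1 has {3}, so it must be 5.
Round 1, table 2: round 1 has {1, 2, 4, 5} and table 2 has {2, 4, 5}, so it must be 3.
Round 2, table 3: round 2 has {4, 5} and table 3 has {1, 3, 4, 5}, so it must be 2.
Round 2, table 1: round 2 has {2, 4, 5} and table 1 has {3, 5}, so it must be 1.
Round 2, table 5: round 2 has {1, 2, 4, 5} and table 5 has {2, 4}, so it must be 3.
Now round 3, table 5: round 3 together with table 5 already contain {1, 2, 3, 4, 5} — every symbol — so nothing can go there. The grid has no valid completion.

No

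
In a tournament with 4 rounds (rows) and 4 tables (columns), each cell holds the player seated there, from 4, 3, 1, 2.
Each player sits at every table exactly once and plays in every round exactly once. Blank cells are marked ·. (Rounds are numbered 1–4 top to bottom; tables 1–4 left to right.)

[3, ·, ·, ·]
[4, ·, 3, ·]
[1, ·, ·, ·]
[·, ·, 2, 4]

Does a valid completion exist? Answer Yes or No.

No

Round 4, table 1: round 4 together with table 1 already contain {4, 3, 1, 2} — every symbol — so nothing can go there. The grid has no valid completion.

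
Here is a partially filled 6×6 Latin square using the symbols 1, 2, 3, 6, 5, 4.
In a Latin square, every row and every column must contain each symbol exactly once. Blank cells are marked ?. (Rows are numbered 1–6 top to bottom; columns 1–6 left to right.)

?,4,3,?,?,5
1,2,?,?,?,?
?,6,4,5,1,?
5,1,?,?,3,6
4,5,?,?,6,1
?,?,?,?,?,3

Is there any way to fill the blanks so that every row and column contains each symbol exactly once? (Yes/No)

No

Row 6, column 2: row 6 together with column 2 already contain {1, 2, 3, 6, 5, 4} — every symbol — so nothing can go there. The grid has no valid completion.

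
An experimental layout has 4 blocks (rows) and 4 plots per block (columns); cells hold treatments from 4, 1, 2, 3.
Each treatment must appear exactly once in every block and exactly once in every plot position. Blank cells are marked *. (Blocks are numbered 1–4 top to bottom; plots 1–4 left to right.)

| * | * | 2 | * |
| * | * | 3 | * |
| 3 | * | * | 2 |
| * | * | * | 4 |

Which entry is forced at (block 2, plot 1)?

Block 2, plot 4: block 2 has {3} and plot 4 has {4, 2}, leaving only 1.
Block 1, plot 4: block 1 has {2} and plot 4 has {4, 1, 2}, leaving only 3.
Block 4, plot 3: block 4 has {4} and plot 3 has {2, 3}, leaving only 1.
Block 3, plot 3: block 3 has {2, 3} and plot 3 has {1, 2, 3}, leaving only 4.
Block 3, plot 2: block 3 has {4, 2, 3} and plot 2 has {}, leaving only 1.
Block 1, plot 2: block 1 has {2, 3} and plot 2 has {1}, leaving only 4.
Block 1, plot 1: block 1 has {4, 2, 3} and plot 1 has {3}, leaving only 1.
Block 2, plot 2: block 2 has {1, 3} and plot 2 has {4, 1}, leaving only 2.
Block 2 already has {1, 2, 3} and plot 1 already has {1, 3}, so block 2, plot 1 must be 4.

4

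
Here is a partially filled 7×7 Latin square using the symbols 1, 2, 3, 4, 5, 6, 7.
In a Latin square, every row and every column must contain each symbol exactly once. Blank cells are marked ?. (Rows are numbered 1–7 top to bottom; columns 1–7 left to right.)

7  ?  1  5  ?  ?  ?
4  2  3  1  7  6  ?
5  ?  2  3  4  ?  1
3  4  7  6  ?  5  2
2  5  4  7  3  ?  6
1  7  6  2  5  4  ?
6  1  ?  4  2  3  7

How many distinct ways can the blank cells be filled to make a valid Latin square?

1

Row 1, column 2: eliminating its row and column leaves {3, 6}.
Row 1, column 5: eliminating its row and column leaves {6}.
Row 1, column 6: eliminating its row and column leaves {2}.
Row 1, column 7: eliminating its row and column leaves {3, 4}.
Row 2, column 7: eliminating its row and column leaves {5}.
Row 3, column 2: eliminating its row and column leaves {6}.
Row 3, column 6: eliminating its row and column leaves {7}.
Row 4, column 5: eliminating its row and column leaves {1}.
Row 5, column 6: eliminating its row and column leaves {1}.
Row 6, column 7: eliminating its row and column leaves {3}.
Row 7, column 3: eliminating its row and column leaves {5}.
Only one assignment across all blanks avoids any row or column repeat, giving 1 completion.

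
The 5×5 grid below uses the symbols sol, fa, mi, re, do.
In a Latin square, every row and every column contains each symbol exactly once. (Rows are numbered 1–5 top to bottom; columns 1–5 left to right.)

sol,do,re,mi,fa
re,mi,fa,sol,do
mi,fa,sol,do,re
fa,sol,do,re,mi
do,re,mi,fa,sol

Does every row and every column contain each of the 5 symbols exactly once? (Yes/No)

Each row is a permutation of the 5 symbols, and so is each column.

Yes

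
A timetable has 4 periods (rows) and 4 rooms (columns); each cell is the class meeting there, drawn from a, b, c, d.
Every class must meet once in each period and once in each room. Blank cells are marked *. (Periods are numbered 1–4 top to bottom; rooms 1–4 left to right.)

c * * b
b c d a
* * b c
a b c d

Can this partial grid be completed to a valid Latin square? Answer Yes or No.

No period or room among the givens repeats a symbol, and propagating forced cells runs into no contradiction.
One valid completion exists (for instance, c d a b / b c d a / d a b c / a b c d).

Yes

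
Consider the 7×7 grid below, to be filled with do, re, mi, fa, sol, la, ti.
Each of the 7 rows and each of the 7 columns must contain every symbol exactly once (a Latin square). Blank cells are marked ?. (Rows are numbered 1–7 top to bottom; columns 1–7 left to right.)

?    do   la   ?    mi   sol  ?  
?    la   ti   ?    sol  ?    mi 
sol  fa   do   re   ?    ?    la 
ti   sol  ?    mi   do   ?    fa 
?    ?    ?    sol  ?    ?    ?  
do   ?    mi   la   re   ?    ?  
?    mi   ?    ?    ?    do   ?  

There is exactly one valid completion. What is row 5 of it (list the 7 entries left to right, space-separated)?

Row 3, column 5: row 3 has {do, re, fa, sol, la} and column 5 has {do, re, mi, sol}, leaving only ti.
Row 3, column 6: row 3 has {do, re, fa, sol, la, ti} and column 6 has {do, sol}, leaving only mi.
Row 4, column 3: row 4 has {do, mi, fa, sol, ti} and column 3 has {do, mi, la, ti}, leaving only re.
Row 5, column 3: row 5 has {sol} and column 3 has {do, re, mi, la, ti}, leaving only fa.
Row 5, column 5: row 5 has {fa, sol} and column 5 has {do, re, mi, sol, ti}, leaving only la.
Row 4, column 6: row 4 has {do, re, mi, fa, sol, ti} and column 6 has {do, mi, sol}, leaving only la.
Row 6, column 2: row 6 has {do, re, mi, la} and column 2 has {do, mi, fa, sol, la}, leaving only ti.
Row 5, column 2: row 5 has {fa, sol, la} and column 2 has {do, mi, fa, sol, la, ti}, leaving only re.
Row 5, column 1: row 5 has {re, fa, sol, la} and column 1 has {do, sol, ti}, leaving only mi.
Row 5, column 6: row 5 has {re, mi, fa, sol, la} and column 6 has {do, mi, sol, la}, leaving only ti.
Row 5, column 7: row 5 has {re, mi, fa, sol, la, ti} and column 7 has {mi, fa, la}, leaving only do.
So row 5 reads: mi re fa sol la ti do.

mi re fa sol la ti do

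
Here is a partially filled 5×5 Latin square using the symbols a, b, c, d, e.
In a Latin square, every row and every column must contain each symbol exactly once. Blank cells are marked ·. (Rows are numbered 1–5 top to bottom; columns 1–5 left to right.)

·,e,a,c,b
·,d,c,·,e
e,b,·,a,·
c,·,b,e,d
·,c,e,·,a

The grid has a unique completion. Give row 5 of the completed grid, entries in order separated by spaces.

b c e d a

Row 1, column 1: row 1 has {a, b, c, e} and column 1 has {c, e}, leaving only d.
Row 5, column 1: row 5 has {a, c, e} and column 1 has {c, d, e}, leaving only b.
Row 5, column 4: row 5 has {a, b, c, e} and column 4 has {a, c, e}, leaving only d.
So row 5 reads: b c e d a.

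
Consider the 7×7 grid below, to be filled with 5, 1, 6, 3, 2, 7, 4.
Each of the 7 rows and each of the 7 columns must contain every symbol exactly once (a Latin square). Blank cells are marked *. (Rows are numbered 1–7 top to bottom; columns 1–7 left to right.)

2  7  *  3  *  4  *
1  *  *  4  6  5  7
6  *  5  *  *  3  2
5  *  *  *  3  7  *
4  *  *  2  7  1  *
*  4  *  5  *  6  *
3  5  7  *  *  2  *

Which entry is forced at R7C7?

4

Row 3, column 2: row 3 has {5, 6, 3, 2} and column 2 has {5, 7, 4}, leaving only 1.
Row 3, column 4: row 3 has {5, 1, 6, 3, 2} and column 4 has {5, 3, 2, 4}, leaving only 7.
Row 3, column 5: row 3 has {5, 1, 6, 3, 2, 7} and column 5 has {6, 3, 7}, leaving only 4.
Row 6, column 1: row 6 has {5, 6, 4} and column 1 has {5, 1, 6, 3, 2, 4}, leaving only 7.
Row 7, column 5: row 7 has {5, 3, 2, 7} and column 5 has {6, 3, 7, 4}, leaving only 1.
Row 1, column 5: row 1 has {3, 2, 7, 4} and column 5 has {1, 6, 3, 7, 4}, leaving only 5.
Row 6, column 5: row 6 has {5, 6, 7, 4} and column 5 has {5, 1, 6, 3, 7, 4}, leaving only 2.
Row 7, column 4: row 7 has {5, 1, 3, 2, 7} and column 4 has {5, 3, 2, 7, 4}, leaving only 6.
Row 7 already has {5, 1, 6, 3, 2, 7} and column 7 already has {2, 7}, so row 7, column 7 must be 4.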